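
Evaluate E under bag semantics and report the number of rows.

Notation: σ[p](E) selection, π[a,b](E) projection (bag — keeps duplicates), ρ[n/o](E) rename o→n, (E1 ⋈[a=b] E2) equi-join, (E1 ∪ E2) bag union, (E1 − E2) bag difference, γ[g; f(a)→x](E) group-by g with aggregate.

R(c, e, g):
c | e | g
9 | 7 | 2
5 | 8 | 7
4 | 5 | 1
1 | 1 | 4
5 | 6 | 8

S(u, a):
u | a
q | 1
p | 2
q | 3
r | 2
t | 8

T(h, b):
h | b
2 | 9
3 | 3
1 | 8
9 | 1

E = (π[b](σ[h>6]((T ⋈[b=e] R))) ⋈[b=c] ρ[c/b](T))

Stepwise |·|:
  T → 4
  R → 5
  (T ⋈[b=e] R) → 2
  σ[h>6]((T ⋈[b=e] R)) → 1
  π[b](σ[h>6]((T ⋈[b=e] R))) → 1
  T → 4
  ρ[c/b](T) → 4
  (π[b](σ[h>6]((T ⋈[b=e] R))) ⋈[b=c] ρ[c/b](T)) → 1

|E| = 1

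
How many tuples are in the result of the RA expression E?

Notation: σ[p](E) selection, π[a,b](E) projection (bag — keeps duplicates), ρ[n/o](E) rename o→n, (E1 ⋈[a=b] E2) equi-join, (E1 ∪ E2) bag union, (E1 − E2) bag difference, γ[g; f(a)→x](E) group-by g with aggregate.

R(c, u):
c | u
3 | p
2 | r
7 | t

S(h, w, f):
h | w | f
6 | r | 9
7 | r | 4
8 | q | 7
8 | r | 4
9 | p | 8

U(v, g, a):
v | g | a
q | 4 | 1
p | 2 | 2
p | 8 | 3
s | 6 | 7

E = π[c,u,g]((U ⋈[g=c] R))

Row counts bottom-up:
  U → 4
  R → 3
  (U ⋈[g=c] R) → 1
  π[c,u,g]((U ⋈[g=c] R)) → 1

|E| = 1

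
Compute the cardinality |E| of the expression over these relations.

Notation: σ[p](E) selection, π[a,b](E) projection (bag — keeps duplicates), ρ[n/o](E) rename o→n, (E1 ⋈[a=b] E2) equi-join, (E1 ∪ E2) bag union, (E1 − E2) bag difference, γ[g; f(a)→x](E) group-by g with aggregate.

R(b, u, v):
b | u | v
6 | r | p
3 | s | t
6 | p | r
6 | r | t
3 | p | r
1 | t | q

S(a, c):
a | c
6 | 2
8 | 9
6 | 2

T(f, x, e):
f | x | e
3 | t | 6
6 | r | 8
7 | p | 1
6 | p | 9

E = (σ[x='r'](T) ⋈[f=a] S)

Row counts bottom-up:
  T → 4
  σ[x='r'](T) → 1
  S → 3
  (σ[x='r'](T) ⋈[f=a] S) → 2

|E| = 2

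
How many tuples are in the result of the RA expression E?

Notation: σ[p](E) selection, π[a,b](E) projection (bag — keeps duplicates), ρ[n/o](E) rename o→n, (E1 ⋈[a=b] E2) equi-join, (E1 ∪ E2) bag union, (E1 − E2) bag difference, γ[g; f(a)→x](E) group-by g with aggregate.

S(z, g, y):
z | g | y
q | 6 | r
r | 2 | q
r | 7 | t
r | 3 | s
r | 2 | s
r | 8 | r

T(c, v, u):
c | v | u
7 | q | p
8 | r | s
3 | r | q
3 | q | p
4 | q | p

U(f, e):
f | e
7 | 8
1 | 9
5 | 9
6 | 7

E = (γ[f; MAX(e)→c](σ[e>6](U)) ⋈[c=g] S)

Row counts bottom-up:
  U → 4
  σ[e>6](U) → 4
  γ[f; MAX(e)→c](σ[e>6](U)) → 4
  S → 6
  (γ[f; MAX(e)→c](σ[e>6](U)) ⋈[c=g] S) → 2

|E| = 2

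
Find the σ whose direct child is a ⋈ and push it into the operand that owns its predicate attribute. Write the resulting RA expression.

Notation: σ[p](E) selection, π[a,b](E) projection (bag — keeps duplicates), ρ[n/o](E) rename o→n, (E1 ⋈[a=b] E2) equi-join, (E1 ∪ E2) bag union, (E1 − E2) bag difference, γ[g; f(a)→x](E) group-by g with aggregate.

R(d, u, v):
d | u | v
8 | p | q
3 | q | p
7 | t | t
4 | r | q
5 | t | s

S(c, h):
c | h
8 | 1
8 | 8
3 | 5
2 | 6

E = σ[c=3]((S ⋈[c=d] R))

σ filters on c, owned by the left side.
E' = (σ[c=3](S) ⋈[c=d] R)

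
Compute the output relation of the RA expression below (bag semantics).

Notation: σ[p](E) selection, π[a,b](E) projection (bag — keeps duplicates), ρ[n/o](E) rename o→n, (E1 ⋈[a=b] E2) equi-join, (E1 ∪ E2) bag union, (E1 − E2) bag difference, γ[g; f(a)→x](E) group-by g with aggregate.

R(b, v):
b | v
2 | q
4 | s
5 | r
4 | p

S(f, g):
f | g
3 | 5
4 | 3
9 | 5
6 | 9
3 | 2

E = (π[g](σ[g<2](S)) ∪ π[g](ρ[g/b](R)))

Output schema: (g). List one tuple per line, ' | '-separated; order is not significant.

Stepwise |·|:
  S → 5
  σ[g<2](S) → 0
  π[g](σ[g<2](S)) → 0
  R → 4
  ρ[g/b](R) → 4
  π[g](ρ[g/b](R)) → 4
  (π[g](σ[g<2](S)) ∪ π[g](ρ[g/b](R))) → 4

== RESULT ==
g
2
4
4
5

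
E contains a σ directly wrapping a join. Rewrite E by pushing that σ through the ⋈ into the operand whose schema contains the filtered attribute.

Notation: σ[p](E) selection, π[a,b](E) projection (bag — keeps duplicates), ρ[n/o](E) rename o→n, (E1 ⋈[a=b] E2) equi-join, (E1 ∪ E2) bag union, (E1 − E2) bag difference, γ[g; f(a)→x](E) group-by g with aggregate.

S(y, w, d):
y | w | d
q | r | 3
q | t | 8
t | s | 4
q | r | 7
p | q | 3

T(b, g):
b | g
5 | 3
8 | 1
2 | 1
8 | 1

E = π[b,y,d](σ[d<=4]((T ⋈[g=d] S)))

σ filters on d, owned by the right side.
E' = π[b,y,d]((T ⋈[g=d] σ[d<=4](S)))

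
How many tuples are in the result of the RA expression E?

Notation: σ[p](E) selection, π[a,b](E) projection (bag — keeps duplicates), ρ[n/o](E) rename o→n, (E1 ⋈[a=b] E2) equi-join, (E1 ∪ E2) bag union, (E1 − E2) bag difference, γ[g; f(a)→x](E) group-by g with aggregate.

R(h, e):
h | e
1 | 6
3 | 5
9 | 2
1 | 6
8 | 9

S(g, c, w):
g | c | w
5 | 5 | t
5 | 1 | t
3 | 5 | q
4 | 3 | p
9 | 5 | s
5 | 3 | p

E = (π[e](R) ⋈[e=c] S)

Stepwise |·|:
  R → 5
  π[e](R) → 5
  S → 6
  (π[e](R) ⋈[e=c] S) → 3

|E| = 3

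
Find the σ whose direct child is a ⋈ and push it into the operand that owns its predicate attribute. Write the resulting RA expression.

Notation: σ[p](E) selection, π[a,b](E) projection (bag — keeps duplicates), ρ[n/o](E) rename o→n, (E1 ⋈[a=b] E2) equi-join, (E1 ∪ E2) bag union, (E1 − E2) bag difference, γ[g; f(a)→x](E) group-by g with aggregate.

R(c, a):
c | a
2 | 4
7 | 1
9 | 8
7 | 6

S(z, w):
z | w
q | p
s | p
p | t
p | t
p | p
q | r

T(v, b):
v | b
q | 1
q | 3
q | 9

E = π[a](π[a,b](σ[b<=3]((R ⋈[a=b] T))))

σ filters on b, owned by the right side.
E' = π[a](π[a,b]((R ⋈[a=b] σ[b<=3](T))))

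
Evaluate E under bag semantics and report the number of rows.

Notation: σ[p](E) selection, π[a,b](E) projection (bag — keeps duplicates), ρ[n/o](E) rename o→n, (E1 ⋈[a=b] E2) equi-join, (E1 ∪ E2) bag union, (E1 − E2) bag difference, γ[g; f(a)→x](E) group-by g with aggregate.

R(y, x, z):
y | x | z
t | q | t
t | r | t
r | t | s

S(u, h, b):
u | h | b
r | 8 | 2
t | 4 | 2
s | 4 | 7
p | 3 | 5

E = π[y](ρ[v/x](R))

Row counts bottom-up:
  R → 3
  ρ[v/x](R) → 3
  π[y](ρ[v/x](R)) → 3

|E| = 3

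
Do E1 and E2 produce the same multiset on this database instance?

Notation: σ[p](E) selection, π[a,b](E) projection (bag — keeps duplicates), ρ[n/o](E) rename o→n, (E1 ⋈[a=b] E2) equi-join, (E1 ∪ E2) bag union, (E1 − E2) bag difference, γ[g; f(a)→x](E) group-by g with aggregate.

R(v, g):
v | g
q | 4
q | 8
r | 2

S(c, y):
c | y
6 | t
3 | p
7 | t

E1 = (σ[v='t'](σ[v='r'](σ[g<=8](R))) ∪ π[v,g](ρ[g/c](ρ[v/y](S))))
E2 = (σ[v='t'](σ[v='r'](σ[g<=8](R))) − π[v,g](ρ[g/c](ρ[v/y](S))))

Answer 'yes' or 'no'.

E1 per-node cardinality:
  R → 3
  σ[g<=8](R) → 3
  σ[v='r'](σ[g<=8](R)) → 1
  σ[v='t'](σ[v='r'](σ[g<=8](R))) → 0
  S → 3
  ρ[v/y](S) → 3
  ρ[g/c](ρ[v/y](S)) → 3
  π[v,g](ρ[g/c](ρ[v/y](S))) → 3
  (σ[v='t'](σ[v='r'](σ[g<=8](R))) ∪ π[v,g](ρ[g/c](ρ[v/y](S)))) → 3
E2 per-node cardinality:
  R → 3
  σ[g<=8](R) → 3
  σ[v='r'](σ[g<=8](R)) → 1
  σ[v='t'](σ[v='r'](σ[g<=8](R))) → 0
  S → 3
  ρ[v/y](S) → 3
  ρ[g/c](ρ[v/y](S)) → 3
  π[v,g](ρ[g/c](ρ[v/y](S))) → 3
  (σ[v='t'](σ[v='r'](σ[g<=8](R))) − π[v,g](ρ[g/c](ρ[v/y](S)))) → 0

E1 result:
v | g
p | 3
t | 6
t | 7
E2 result:
v | g
(0 rows)
Witness: ('t', 6) appears 1× in E1 but 0× in E2.

no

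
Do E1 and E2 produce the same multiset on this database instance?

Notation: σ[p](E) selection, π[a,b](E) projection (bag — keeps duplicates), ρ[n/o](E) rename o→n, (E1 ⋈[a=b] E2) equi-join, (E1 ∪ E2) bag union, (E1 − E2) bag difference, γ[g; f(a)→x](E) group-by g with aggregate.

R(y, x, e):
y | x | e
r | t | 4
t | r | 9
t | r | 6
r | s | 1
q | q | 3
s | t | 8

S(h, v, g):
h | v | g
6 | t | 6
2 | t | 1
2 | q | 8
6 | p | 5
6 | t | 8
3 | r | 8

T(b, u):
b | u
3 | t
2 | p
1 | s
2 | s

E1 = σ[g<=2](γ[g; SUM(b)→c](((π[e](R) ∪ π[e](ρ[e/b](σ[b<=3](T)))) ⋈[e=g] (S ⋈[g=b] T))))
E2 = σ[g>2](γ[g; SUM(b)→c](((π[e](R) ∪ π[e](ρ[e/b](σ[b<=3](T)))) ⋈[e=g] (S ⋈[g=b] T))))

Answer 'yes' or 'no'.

E1 row counts bottom-up:
  R → 6
  π[e](R) → 6
  T → 4
  σ[b<=3](T) → 4
  ρ[e/b](σ[b<=3](T)) → 4
  π[e](ρ[e/b](σ[b<=3](T))) → 4
  (π[e](R) ∪ π[e](ρ[e/b](σ[b<=3](T)))) → 10
  S → 6
  T → 4
  (S ⋈[g=b] T) → 1
  ((π[e](R) ∪ π[e](ρ[e/b](σ[b<=3](T)))) ⋈[e=g] (S ⋈[g=b] T)) → 2
  γ[g; SUM(b)→c](((π[e](R) ∪ π[e](ρ[e/b](σ[b<=3](T)))) ⋈[e=g] (S ⋈[g=b] T))) → 1
  σ[g<=2](γ[g; SUM(b)→c](((π[e](R) ∪ π[e](ρ[e/b](σ[b<=3](T)))) ⋈[e=g] (S ⋈[g=b] T)))) → 1
E2 row counts bottom-up:
  R → 6
  π[e](R) → 6
  T → 4
  σ[b<=3](T) → 4
  ρ[e/b](σ[b<=3](T)) → 4
  π[e](ρ[e/b](σ[b<=3](T))) → 4
  (π[e](R) ∪ π[e](ρ[e/b](σ[b<=3](T)))) → 10
  S → 6
  T → 4
  (S ⋈[g=b] T) → 1
  ((π[e](R) ∪ π[e](ρ[e/b](σ[b<=3](T)))) ⋈[e=g] (S ⋈[g=b] T)) → 2
  γ[g; SUM(b)→c](((π[e](R) ∪ π[e](ρ[e/b](σ[b<=3](T)))) ⋈[e=g] (S ⋈[g=b] T))) → 1
  σ[g>2](γ[g; SUM(b)→c](((π[e](R) ∪ π[e](ρ[e/b](σ[b<=3](T)))) ⋈[e=g] (S ⋈[g=b] T)))) → 0

E1 result:
g | c
1 | 2
E2 result:
g | c
(0 rows)
Witness: (1, 2) appears 1× in E1 but 0× in E2.

no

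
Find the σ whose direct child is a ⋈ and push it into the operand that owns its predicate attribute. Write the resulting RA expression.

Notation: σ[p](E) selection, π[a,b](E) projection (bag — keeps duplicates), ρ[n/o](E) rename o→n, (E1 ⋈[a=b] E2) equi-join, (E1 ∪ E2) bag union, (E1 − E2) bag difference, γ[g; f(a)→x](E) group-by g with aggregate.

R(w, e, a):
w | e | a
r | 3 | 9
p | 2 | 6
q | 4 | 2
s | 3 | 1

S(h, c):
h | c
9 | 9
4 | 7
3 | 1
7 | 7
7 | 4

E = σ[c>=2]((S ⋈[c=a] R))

σ filters on c, owned by the left side.
E' = (σ[c>=2](S) ⋈[c=a] R)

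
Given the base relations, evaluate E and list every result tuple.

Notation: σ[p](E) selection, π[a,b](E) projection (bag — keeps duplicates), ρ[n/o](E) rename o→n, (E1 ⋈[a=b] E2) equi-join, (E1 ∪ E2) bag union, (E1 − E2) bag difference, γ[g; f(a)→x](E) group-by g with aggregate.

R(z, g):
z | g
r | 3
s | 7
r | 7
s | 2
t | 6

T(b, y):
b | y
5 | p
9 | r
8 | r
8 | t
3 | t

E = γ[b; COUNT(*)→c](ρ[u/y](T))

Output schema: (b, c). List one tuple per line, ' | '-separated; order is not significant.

Per-node cardinality:
  T → 5
  ρ[u/y](T) → 5
  γ[b; COUNT(*)→c](ρ[u/y](T)) → 4

== RESULT ==
b | c
3 | 1
5 | 1
8 | 2
9 | 1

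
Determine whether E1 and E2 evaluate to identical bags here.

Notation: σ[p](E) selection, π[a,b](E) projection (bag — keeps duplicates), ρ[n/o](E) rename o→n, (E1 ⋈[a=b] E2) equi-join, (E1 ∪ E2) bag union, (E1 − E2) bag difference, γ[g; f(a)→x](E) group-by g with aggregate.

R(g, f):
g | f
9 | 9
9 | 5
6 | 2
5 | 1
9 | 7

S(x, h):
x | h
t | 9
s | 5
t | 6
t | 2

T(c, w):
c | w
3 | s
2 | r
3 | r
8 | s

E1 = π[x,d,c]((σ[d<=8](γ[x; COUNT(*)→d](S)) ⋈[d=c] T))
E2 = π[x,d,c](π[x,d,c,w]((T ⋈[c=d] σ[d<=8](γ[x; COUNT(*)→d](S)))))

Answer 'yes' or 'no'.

E1 stepwise |·|:
  S → 4
  γ[x; COUNT(*)→d](S) → 2
  σ[d<=8](γ[x; COUNT(*)→d](S)) → 2
  T → 4
  (σ[d<=8](γ[x; COUNT(*)→d](S)) ⋈[d=c] T) → 2
  π[x,d,c]((σ[d<=8](γ[x; COUNT(*)→d](S)) ⋈[d=c] T)) → 2
E2 stepwise |·|:
  T → 4
  S → 4
  γ[x; COUNT(*)→d](S) → 2
  σ[d<=8](γ[x; COUNT(*)→d](S)) → 2
  (T ⋈[c=d] σ[d<=8](γ[x; COUNT(*)→d](S))) → 2
  π[x,d,c,w]((T ⋈[c=d] σ[d<=8](γ[x; COUNT(*)→d](S)))) → 2
  π[x,d,c](π[x,d,c,w]((T ⋈[c=d] σ[d<=8](γ[x; COUNT(*)→d](S))))) → 2

E1 and E2 produce the same multiset:
x | d | c
t | 3 | 3
t | 3 | 3

yes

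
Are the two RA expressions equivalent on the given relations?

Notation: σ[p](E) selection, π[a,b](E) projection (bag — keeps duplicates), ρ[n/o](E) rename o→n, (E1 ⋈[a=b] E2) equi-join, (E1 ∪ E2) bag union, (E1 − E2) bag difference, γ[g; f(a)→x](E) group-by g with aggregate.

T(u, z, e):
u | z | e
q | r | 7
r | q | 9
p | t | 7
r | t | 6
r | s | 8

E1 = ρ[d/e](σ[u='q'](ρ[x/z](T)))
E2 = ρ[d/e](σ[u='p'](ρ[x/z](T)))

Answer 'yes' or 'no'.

E1 row counts bottom-up:
  T → 5
  ρ[x/z](T) → 5
  σ[u='q'](ρ[x/z](T)) → 1
  ρ[d/e](σ[u='q'](ρ[x/z](T))) → 1
E2 row counts bottom-up:
  T → 5
  ρ[x/z](T) → 5
  σ[u='p'](ρ[x/z](T)) → 1
  ρ[d/e](σ[u='p'](ρ[x/z](T))) → 1

E1 result:
u | x | d
q | r | 7
E2 result:
u | x | d
p | t | 7
Witness: ('q', 'r', 7) appears 1× in E1 but 0× in E2.

no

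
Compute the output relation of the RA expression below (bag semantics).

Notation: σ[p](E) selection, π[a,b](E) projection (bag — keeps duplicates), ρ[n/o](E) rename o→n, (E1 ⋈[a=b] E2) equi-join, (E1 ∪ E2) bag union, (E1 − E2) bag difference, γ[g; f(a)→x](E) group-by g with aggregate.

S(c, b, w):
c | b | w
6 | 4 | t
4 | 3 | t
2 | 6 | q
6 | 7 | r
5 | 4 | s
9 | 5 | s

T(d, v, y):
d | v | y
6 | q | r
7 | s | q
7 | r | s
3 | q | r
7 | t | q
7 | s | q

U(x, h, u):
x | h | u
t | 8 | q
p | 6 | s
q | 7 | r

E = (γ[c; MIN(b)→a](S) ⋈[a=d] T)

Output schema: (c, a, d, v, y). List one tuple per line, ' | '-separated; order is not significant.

Stepwise |·|:
  S → 6
  γ[c; MIN(b)→a](S) → 5
  T → 6
  (γ[c; MIN(b)→a](S) ⋈[a=d] T) → 2

== RESULT ==
c | a | d | v | y
2 | 6 | 6 | q | r
4 | 3 | 3 | q | r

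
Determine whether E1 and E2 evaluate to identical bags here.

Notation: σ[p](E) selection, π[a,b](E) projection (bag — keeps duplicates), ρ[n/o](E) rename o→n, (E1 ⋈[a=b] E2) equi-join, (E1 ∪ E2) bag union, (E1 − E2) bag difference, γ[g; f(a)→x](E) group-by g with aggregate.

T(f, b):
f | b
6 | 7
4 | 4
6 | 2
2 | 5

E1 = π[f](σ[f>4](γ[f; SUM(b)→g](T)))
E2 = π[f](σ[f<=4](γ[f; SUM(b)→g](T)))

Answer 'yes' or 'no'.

E1 subexpression sizes:
  T → 4
  γ[f; SUM(b)→g](T) → 3
  σ[f>4](γ[f; SUM(b)→g](T)) → 1
  π[f](σ[f>4](γ[f; SUM(b)→g](T))) → 1
E2 subexpression sizes:
  T → 4
  γ[f; SUM(b)→g](T) → 3
  σ[f<=4](γ[f; SUM(b)→g](T)) → 2
  π[f](σ[f<=4](γ[f; SUM(b)→g](T))) → 2

E1 result:
f
6
E2 result:
f
2
4
Witness: (6,) appears 1× in E1 but 0× in E2.

no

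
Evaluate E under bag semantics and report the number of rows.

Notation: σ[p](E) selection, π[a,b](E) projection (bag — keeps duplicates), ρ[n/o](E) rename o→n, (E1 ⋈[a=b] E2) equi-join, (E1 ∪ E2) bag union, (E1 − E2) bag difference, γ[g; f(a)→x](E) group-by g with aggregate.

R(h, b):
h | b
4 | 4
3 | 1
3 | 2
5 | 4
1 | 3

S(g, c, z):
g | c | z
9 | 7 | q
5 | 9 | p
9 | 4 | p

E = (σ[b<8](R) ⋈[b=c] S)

Subexpression sizes:
  R → 5
  σ[b<8](R) → 5
  S → 3
  (σ[b<8](R) ⋈[b=c] S) → 2

|E| = 2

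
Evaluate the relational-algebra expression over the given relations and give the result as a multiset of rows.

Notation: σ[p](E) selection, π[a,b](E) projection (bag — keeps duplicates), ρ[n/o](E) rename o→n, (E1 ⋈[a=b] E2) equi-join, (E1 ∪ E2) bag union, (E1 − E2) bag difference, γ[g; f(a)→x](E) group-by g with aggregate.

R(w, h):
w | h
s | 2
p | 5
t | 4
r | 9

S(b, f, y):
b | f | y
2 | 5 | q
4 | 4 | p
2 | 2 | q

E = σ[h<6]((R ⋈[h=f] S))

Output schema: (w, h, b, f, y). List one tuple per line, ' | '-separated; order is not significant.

Subexpression sizes:
  R → 4
  S → 3
  (R ⋈[h=f] S) → 3
  σ[h<6]((R ⋈[h=f] S)) → 3

== RESULT ==
w | h | b | f | y
p | 5 | 2 | 5 | q
s | 2 | 2 | 2 | q
t | 4 | 4 | 4 | p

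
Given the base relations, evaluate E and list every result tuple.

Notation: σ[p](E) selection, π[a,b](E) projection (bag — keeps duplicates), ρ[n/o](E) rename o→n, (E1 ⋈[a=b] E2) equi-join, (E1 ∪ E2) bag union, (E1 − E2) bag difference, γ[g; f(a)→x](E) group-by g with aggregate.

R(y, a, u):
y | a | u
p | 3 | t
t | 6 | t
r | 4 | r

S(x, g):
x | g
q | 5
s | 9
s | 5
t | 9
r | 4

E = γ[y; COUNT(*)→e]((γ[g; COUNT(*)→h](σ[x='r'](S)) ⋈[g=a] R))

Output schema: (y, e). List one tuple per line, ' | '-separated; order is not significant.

Per-node cardinality:
  S → 5
  σ[x='r'](S) → 1
  γ[g; COUNT(*)→h](σ[x='r'](S)) → 1
  R → 3
  (γ[g; COUNT(*)→h](σ[x='r'](S)) ⋈[g=a] R) → 1
  γ[y; COUNT(*)→e]((γ[g; COUNT(*)→h](σ[x='r'](S)) ⋈[g=a] R)) → 1

== RESULT ==
y | e
r | 1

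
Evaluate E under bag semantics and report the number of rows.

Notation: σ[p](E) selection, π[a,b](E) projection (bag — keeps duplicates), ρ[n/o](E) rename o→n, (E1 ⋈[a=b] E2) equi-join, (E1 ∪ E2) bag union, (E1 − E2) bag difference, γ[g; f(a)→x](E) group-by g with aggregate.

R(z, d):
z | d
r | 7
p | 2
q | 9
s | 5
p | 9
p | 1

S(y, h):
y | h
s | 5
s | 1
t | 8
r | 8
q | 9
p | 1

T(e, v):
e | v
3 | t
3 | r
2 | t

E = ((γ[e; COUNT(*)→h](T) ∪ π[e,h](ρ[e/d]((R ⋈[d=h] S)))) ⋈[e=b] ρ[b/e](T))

Stepwise |·|:
  T → 3
  γ[e; COUNT(*)→h](T) → 2
  R → 6
  S → 6
  (R ⋈[d=h] S) → 5
  ρ[e/d]((R ⋈[d=h] S)) → 5
  π[e,h](ρ[e/d]((R ⋈[d=h] S))) → 5
  (γ[e; COUNT(*)→h](T) ∪ π[e,h](ρ[e/d]((R ⋈[d=h] S)))) → 7
  T → 3
  ρ[b/e](T) → 3
  ((γ[e; COUNT(*)→h](T) ∪ π[e,h](ρ[e/d]((R ⋈[d=h] S)))) ⋈[e=b] ρ[b/e](T)) → 3

|E| = 3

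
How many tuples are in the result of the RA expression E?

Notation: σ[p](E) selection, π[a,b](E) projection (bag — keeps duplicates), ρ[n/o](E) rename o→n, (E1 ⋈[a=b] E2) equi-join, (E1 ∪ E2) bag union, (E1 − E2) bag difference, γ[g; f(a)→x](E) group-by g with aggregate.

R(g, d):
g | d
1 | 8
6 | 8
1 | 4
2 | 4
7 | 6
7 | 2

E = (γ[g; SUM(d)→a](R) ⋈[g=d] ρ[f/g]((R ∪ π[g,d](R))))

Subexpression sizes:
  R → 6
  γ[g; SUM(d)→a](R) → 4
  R → 6
  R → 6
  π[g,d](R) → 6
  (R ∪ π[g,d](R)) → 12
  ρ[f/g]((R ∪ π[g,d](R))) → 12
  (γ[g; SUM(d)→a](R) ⋈[g=d] ρ[f/g]((R ∪ π[g,d](R)))) → 4

|E| = 4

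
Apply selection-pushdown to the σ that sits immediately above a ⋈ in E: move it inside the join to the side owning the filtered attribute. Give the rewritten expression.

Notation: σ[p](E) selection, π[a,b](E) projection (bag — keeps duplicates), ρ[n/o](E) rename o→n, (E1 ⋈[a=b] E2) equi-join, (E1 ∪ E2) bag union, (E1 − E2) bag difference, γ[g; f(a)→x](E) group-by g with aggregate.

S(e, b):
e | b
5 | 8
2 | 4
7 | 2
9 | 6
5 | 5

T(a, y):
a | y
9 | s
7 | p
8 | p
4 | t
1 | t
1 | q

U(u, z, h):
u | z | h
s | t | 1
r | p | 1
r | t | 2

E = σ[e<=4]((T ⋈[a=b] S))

σ filters on e, owned by the right side.
E' = (T ⋈[a=b] σ[e<=4](S))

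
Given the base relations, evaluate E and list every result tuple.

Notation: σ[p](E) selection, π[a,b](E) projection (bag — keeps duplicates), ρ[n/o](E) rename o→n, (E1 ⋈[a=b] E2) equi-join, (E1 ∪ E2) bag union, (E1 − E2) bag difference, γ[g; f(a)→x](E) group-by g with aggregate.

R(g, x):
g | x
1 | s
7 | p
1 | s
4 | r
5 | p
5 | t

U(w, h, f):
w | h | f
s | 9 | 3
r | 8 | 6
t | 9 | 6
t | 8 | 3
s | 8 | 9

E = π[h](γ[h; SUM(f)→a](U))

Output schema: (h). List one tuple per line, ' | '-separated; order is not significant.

Per-node cardinality:
  U → 5
  γ[h; SUM(f)→a](U) → 2
  π[h](γ[h; SUM(f)→a](U)) → 2

== RESULT ==
h
8
9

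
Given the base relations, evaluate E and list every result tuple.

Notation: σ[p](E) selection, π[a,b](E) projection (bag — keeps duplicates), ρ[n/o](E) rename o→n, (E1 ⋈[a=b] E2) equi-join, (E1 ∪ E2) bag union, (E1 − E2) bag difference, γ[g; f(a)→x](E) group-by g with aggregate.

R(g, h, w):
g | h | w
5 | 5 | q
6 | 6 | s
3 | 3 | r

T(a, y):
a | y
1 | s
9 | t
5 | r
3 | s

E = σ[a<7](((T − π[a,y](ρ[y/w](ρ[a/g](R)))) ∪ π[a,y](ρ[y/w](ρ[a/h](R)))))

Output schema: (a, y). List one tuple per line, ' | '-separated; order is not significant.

Row counts bottom-up:
  T → 4
  R → 3
  ρ[a/g](R) → 3
  ρ[y/w](ρ[a/g](R)) → 3
  π[a,y](ρ[y/w](ρ[a/g](R))) → 3
  (T − π[a,y](ρ[y/w](ρ[a/g](R)))) → 4
  R → 3
  ρ[a/h](R) → 3
  ρ[y/w](ρ[a/h](R)) → 3
  π[a,y](ρ[y/w](ρ[a/h](R))) → 3
  ((T − π[a,y](ρ[y/w](ρ[a/g](R)))) ∪ π[a,y](ρ[y/w](ρ[a/h](R)))) → 7
  σ[a<7](((T − π[a,y](ρ[y/w](ρ[a/g](R)))) ∪ π[a,y](ρ[y/w](ρ[a/h](R))))) → 6

== RESULT ==
a | y
1 | s
3 | r
3 | s
5 | q
5 | r
6 | s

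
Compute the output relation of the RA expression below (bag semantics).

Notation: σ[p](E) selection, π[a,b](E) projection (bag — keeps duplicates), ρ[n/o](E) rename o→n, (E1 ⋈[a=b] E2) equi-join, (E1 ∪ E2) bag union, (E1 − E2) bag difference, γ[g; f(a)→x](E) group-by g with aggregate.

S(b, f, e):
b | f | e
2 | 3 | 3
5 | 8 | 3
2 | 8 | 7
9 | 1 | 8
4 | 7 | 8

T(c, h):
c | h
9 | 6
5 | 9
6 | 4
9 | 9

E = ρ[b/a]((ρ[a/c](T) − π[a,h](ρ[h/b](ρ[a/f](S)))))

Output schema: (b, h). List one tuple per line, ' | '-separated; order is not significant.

Stepwise |·|:
  T → 4
  ρ[a/c](T) → 4
  S → 5
  ρ[a/f](S) → 5
  ρ[h/b](ρ[a/f](S)) → 5
  π[a,h](ρ[h/b](ρ[a/f](S))) → 5
  (ρ[a/c](T) − π[a,h](ρ[h/b](ρ[a/f](S)))) → 4
  ρ[b/a]((ρ[a/c](T) − π[a,h](ρ[h/b](ρ[a/f](S))))) → 4

== RESULT ==
b | h
5 | 9
6 | 4
9 | 6
9 | 9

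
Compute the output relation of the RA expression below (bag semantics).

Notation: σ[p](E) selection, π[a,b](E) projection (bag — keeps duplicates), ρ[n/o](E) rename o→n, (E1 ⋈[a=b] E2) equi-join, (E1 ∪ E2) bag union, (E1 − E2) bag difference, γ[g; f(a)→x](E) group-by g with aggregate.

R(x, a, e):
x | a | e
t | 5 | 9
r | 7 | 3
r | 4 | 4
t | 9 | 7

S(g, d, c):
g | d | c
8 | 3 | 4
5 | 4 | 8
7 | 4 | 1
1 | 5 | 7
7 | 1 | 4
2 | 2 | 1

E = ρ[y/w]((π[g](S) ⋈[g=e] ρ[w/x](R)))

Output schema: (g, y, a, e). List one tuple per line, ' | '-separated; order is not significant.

Stepwise |·|:
  S → 6
  π[g](S) → 6
  R → 4
  ρ[w/x](R) → 4
  (π[g](S) ⋈[g=e] ρ[w/x](R)) → 2
  ρ[y/w]((π[g](S) ⋈[g=e] ρ[w/x](R))) → 2

== RESULT ==
g | y | a | e
7 | t | 9 | 7
7 | t | 9 | 7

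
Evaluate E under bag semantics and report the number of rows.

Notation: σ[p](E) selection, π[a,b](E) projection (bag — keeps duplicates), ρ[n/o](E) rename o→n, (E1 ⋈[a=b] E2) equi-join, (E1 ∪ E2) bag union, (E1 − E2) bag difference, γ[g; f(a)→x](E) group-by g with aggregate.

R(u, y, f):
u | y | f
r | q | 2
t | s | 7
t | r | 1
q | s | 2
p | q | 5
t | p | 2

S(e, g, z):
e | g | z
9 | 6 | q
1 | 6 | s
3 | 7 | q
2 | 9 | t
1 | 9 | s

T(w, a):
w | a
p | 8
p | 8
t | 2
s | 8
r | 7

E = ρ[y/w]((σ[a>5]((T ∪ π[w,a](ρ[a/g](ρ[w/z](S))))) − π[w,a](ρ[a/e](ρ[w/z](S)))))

Per-node cardinality:
  T → 5
  S → 5
  ρ[w/z](S) → 5
  ρ[a/g](ρ[w/z](S)) → 5
  π[w,a](ρ[a/g](ρ[w/z](S))) → 5
  (T ∪ π[w,a](ρ[a/g](ρ[w/z](S)))) → 10
  σ[a>5]((T ∪ π[w,a](ρ[a/g](ρ[w/z](S))))) → 9
  S → 5
  ρ[w/z](S) → 5
  ρ[a/e](ρ[w/z](S)) → 5
  π[w,a](ρ[a/e](ρ[w/z](S))) → 5
  (σ[a>5]((T ∪ π[w,a](ρ[a/g](ρ[w/z](S))))) − π[w,a](ρ[a/e](ρ[w/z](S)))) → 9
  ρ[y/w]((σ[a>5]((T ∪ π[w,a](ρ[a/g](ρ[w/z](S))))) − π[w,a](ρ[a/e](ρ[w/z](S))))) → 9

|E| = 9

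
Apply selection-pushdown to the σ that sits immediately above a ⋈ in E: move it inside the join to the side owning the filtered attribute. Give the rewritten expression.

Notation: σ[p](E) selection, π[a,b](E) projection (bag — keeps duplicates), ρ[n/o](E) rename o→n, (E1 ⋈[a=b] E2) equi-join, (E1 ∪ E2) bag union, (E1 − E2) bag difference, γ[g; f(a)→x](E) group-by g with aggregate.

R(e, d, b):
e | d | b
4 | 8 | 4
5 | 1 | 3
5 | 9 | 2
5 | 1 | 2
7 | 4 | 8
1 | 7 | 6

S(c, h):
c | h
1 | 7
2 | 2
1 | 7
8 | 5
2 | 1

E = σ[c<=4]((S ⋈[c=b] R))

σ filters on c, owned by the left side.
E' = (σ[c<=4](S) ⋈[c=b] R)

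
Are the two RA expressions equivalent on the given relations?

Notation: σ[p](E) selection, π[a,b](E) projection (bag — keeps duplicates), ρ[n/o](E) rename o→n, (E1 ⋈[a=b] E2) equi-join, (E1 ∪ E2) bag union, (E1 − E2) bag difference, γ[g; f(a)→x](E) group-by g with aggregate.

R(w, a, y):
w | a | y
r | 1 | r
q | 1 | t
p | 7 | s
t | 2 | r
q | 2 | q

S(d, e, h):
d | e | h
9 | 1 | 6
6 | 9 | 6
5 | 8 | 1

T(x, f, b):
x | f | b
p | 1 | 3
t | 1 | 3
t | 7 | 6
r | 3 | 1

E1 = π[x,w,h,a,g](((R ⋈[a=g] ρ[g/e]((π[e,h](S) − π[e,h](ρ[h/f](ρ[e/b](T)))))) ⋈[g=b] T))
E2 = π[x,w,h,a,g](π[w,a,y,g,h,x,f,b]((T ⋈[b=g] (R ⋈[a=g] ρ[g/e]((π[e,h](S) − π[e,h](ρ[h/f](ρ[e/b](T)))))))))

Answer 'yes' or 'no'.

E1 stepwise |·|:
  R → 5
  S → 3
  π[e,h](S) → 3
  T → 4
  ρ[e/b](T) → 4
  ρ[h/f](ρ[e/b](T)) → 4
  π[e,h](ρ[h/f](ρ[e/b](T))) → 4
  (π[e,h](S) − π[e,h](ρ[h/f](ρ[e/b](T)))) → 3
  ρ[g/e]((π[e,h](S) − π[e,h](ρ[h/f](ρ[e/b](T))))) → 3
  (R ⋈[a=g] ρ[g/e]((π[e,h](S) − π[e,h](ρ[h/f](ρ[e/b](T)))))) → 2
  T → 4
  ((R ⋈[a=g] ρ[g/e]((π[e,h](S) − π[e,h](ρ[h/f](ρ[e/b](T)))))) ⋈[g=b] T) → 2
  π[x,w,h,a,g](((R ⋈[a=g] ρ[g/e]((π[e,h](S) − π[e,h](ρ[h/f](ρ[e/b](T)))))) ⋈[g=b] T)) → 2
E2 stepwise |·|:
  T → 4
  R → 5
  S → 3
  π[e,h](S) → 3
  T → 4
  ρ[e/b](T) → 4
  ρ[h/f](ρ[e/b](T)) → 4
  π[e,h](ρ[h/f](ρ[e/b](T))) → 4
  (π[e,h](S) − π[e,h](ρ[h/f](ρ[e/b](T)))) → 3
  ρ[g/e]((π[e,h](S) − π[e,h](ρ[h/f](ρ[e/b](T))))) → 3
  (R ⋈[a=g] ρ[g/e]((π[e,h](S) − π[e,h](ρ[h/f](ρ[e/b](T)))))) → 2
  (T ⋈[b=g] (R ⋈[a=g] ρ[g/e]((π[e,h](S) − π[e,h](ρ[h/f](ρ[e/b](T))))))) → 2
  π[w,a,y,g,h,x,f,b]((T ⋈[b=g] (R ⋈[a=g] ρ[g/e]((π[e,h](S) − π[e,h](ρ[h/f](ρ[e/b](T)))))))) → 2
  π[x,w,h,a,g](π[w,a,y,g,h,x,f,b]((T ⋈[b=g] (R ⋈[a=g] ρ[g/e]((π[e,h](S) − π[e,h](ρ[h/f](ρ[e/b](T))))))))) → 2

E1 and E2 produce the same multiset:
x | w | h | a | g
r | q | 6 | 1 | 1
r | r | 6 | 1 | 1

yes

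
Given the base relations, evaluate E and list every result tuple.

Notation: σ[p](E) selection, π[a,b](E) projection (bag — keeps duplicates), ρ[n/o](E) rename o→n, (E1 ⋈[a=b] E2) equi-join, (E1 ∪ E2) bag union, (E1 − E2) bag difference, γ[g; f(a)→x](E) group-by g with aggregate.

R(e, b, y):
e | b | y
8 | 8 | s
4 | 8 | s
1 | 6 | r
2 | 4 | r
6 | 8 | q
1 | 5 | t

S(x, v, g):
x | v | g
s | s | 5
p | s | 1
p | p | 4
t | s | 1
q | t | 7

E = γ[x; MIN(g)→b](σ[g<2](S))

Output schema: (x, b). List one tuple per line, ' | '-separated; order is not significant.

Stepwise |·|:
  S → 5
  σ[g<2](S) → 2
  γ[x; MIN(g)→b](σ[g<2](S)) → 2

== RESULT ==
x | b
p | 1
t | 1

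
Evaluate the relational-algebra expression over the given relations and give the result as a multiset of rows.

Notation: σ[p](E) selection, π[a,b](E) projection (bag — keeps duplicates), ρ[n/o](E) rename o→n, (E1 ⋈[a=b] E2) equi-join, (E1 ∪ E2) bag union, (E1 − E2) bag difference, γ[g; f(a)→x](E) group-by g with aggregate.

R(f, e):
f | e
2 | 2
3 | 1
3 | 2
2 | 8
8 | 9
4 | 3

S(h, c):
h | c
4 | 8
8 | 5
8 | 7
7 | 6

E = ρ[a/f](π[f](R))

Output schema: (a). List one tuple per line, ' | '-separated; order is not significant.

Per-node cardinality:
  R → 6
  π[f](R) → 6
  ρ[a/f](π[f](R)) → 6

== RESULT ==
a
2
2
3
3
4
8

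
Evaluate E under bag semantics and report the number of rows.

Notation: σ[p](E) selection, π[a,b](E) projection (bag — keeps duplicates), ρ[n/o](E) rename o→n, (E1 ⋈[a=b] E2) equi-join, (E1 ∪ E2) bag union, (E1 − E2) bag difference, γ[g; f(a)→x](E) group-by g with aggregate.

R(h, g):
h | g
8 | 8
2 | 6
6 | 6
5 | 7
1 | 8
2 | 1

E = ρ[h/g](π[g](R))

Per-node cardinality:
  R → 6
  π[g](R) → 6
  ρ[h/g](π[g](R)) → 6

|E| = 6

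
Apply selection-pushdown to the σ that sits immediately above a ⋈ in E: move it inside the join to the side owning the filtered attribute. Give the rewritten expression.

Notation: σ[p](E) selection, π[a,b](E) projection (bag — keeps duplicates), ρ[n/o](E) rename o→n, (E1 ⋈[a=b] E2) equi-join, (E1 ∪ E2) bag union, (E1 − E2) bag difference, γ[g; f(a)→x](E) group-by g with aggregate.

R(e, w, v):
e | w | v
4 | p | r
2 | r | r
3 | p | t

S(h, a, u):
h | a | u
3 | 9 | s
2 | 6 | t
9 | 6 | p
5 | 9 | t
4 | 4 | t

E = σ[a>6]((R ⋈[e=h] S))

σ filters on a, owned by the right side.
E' = (R ⋈[e=h] σ[a>6](S))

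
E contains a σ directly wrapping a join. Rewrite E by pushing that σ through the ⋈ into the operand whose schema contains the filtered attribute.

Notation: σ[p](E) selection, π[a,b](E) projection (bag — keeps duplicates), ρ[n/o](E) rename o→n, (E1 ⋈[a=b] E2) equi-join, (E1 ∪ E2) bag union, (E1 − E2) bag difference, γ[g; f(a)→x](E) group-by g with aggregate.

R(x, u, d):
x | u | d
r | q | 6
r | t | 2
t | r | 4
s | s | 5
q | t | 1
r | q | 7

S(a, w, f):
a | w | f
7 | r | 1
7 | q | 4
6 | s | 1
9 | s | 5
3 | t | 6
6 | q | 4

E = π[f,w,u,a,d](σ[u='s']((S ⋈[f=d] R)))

σ filters on u, owned by the right side.
E' = π[f,w,u,a,d]((S ⋈[f=d] σ[u='s'](R)))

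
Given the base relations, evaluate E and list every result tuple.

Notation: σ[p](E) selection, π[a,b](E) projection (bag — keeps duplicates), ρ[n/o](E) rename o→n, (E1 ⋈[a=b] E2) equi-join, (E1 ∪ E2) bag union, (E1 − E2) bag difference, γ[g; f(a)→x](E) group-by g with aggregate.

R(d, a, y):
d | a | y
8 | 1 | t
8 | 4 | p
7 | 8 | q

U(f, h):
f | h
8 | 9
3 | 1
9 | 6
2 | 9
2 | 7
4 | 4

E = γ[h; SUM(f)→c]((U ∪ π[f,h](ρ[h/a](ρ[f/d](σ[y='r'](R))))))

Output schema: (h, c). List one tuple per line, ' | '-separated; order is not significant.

Subexpression sizes:
  U → 6
  R → 3
  σ[y='r'](R) → 0
  ρ[f/d](σ[y='r'](R)) → 0
  ρ[h/a](ρ[f/d](σ[y='r'](R))) → 0
  π[f,h](ρ[h/a](ρ[f/d](σ[y='r'](R)))) → 0
  (U ∪ π[f,h](ρ[h/a](ρ[f/d](σ[y='r'](R))))) → 6
  γ[h; SUM(f)→c]((U ∪ π[f,h](ρ[h/a](ρ[f/d](σ[y='r'](R)))))) → 5

== RESULT ==
h | c
1 | 3
4 | 4
6 | 9
7 | 2
9 | 10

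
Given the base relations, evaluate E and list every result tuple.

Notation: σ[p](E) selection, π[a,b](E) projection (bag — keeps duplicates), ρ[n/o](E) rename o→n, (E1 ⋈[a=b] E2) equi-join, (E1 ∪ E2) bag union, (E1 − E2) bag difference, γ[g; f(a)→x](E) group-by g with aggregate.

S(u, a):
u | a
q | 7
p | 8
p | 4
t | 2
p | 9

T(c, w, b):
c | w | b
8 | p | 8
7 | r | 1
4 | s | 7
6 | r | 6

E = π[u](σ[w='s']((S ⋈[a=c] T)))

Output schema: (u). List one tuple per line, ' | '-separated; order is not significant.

Subexpression sizes:
  S → 5
  T → 4
  (S ⋈[a=c] T) → 3
  σ[w='s']((S ⋈[a=c] T)) → 1
  π[u](σ[w='s']((S ⋈[a=c] T))) → 1

== RESULT ==
u
p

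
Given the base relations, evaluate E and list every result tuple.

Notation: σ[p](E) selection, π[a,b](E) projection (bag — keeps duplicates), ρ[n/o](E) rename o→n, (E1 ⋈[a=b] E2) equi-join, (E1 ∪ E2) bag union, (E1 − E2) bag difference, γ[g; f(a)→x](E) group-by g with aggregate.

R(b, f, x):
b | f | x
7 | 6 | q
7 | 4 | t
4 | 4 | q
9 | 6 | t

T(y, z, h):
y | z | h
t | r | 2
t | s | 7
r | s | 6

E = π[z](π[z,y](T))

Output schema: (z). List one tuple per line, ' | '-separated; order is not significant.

Stepwise |·|:
  T → 3
  π[z,y](T) → 3
  π[z](π[z,y](T)) → 3

== RESULT ==
z
r
s
s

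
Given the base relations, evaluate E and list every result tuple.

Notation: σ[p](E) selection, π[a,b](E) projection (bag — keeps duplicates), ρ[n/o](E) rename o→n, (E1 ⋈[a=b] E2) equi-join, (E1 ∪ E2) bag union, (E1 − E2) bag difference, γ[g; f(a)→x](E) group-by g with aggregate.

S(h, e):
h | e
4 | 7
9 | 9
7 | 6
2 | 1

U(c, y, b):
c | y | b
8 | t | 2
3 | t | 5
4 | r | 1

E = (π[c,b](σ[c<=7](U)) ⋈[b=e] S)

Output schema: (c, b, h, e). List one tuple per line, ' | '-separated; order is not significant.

Row counts bottom-up:
  U → 3
  σ[c<=7](U) → 2
  π[c,b](σ[c<=7](U)) → 2
  S → 4
  (π[c,b](σ[c<=7](U)) ⋈[b=e] S) → 1

== RESULT ==
c | b | h | e
4 | 1 | 2 | 1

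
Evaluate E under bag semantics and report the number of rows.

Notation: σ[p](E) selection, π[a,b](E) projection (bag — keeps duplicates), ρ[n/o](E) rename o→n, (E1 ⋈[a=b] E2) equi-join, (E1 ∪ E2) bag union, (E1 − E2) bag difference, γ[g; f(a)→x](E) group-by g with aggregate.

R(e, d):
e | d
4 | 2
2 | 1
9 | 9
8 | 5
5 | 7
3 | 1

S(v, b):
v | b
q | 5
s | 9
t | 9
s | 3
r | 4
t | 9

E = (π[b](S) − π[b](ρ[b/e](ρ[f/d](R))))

Row counts bottom-up:
  S → 6
  π[b](S) → 6
  R → 6
  ρ[f/d](R) → 6
  ρ[b/e](ρ[f/d](R)) → 6
  π[b](ρ[b/e](ρ[f/d](R))) → 6
  (π[b](S) − π[b](ρ[b/e](ρ[f/d](R)))) → 2

|E| = 2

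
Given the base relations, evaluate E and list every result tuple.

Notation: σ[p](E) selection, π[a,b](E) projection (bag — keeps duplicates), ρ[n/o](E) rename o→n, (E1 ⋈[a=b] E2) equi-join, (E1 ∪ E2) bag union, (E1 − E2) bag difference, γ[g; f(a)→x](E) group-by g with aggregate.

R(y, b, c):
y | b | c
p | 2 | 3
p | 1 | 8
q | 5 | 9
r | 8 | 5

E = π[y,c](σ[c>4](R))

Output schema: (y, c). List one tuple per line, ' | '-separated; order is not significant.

Subexpression sizes:
  R → 4
  σ[c>4](R) → 3
  π[y,c](σ[c>4](R)) → 3

== RESULT ==
y | c
p | 8
q | 9
r | 5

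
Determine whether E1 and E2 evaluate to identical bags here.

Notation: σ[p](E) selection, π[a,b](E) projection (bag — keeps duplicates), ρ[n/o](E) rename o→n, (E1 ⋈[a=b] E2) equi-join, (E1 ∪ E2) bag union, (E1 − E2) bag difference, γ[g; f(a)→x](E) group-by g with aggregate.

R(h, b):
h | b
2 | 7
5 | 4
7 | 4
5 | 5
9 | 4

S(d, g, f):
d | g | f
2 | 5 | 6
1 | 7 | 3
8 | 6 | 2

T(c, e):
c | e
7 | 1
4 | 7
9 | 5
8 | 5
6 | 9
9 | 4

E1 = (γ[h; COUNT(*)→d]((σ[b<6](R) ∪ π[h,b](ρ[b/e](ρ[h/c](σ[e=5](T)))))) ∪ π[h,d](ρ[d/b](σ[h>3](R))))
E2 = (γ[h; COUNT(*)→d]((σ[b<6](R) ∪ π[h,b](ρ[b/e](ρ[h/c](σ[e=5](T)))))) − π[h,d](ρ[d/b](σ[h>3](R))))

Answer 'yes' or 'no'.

E1 row counts bottom-up:
  R → 5
  σ[b<6](R) → 4
  T → 6
  σ[e=5](T) → 2
  ρ[h/c](σ[e=5](T)) → 2
  ρ[b/e](ρ[h/c](σ[e=5](T))) → 2
  π[h,b](ρ[b/e](ρ[h/c](σ[e=5](T)))) → 2
  (σ[b<6](R) ∪ π[h,b](ρ[b/e](ρ[h/c](σ[e=5](T))))) → 6
  γ[h; COUNT(*)→d]((σ[b<6](R) ∪ π[h,b](ρ[b/e](ρ[h/c](σ[e=5](T)))))) → 4
  R → 5
  σ[h>3](R) → 4
  ρ[d/b](σ[h>3](R)) → 4
  π[h,d](ρ[d/b](σ[h>3](R))) → 4
  (γ[h; COUNT(*)→d]((σ[b<6](R) ∪ π[h,b](ρ[b/e](ρ[h/c](σ[e=5](T)))))) ∪ π[h,d](ρ[d/b](σ[h>3](R)))) → 8
E2 row counts bottom-up:
  R → 5
  σ[b<6](R) → 4
  T → 6
  σ[e=5](T) → 2
  ρ[h/c](σ[e=5](T)) → 2
  ρ[b/e](ρ[h/c](σ[e=5](T))) → 2
  π[h,b](ρ[b/e](ρ[h/c](σ[e=5](T)))) → 2
  (σ[b<6](R) ∪ π[h,b](ρ[b/e](ρ[h/c](σ[e=5](T))))) → 6
  γ[h; COUNT(*)→d]((σ[b<6](R) ∪ π[h,b](ρ[b/e](ρ[h/c](σ[e=5](T)))))) → 4
  R → 5
  σ[h>3](R) → 4
  ρ[d/b](σ[h>3](R)) → 4
  π[h,d](ρ[d/b](σ[h>3](R))) → 4
  (γ[h; COUNT(*)→d]((σ[b<6](R) ∪ π[h,b](ρ[b/e](ρ[h/c](σ[e=5](T)))))) − π[h,d](ρ[d/b](σ[h>3](R)))) → 4

E1 result:
h | d
5 | 2
5 | 4
5 | 5
7 | 1
7 | 4
8 | 1
9 | 2
9 | 4
E2 result:
h | d
5 | 2
7 | 1
8 | 1
9 | 2
Witness: (7, 4) appears 1× in E1 but 0× in E2.

no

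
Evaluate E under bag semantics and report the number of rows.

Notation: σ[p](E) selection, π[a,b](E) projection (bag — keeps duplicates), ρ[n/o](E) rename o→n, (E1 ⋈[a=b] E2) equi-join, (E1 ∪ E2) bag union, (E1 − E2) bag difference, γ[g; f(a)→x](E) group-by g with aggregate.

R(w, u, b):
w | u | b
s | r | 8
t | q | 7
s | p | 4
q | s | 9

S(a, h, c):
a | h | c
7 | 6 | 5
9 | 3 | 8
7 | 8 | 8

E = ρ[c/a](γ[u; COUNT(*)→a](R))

Row counts bottom-up:
  R → 4
  γ[u; COUNT(*)→a](R) → 4
  ρ[c/a](γ[u; COUNT(*)→a](R)) → 4

|E| = 4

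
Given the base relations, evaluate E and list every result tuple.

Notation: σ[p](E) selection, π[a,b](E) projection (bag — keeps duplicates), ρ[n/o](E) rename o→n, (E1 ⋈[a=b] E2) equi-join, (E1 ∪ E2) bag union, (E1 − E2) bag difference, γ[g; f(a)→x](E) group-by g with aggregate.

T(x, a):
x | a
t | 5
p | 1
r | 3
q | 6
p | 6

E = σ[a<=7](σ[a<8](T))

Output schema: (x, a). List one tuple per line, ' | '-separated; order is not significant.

Per-node cardinality:
  T → 5
  σ[a<8](T) → 5
  σ[a<=7](σ[a<8](T)) → 5

== RESULT ==
x | a
p | 1
p | 6
q | 6
r | 3
t | 5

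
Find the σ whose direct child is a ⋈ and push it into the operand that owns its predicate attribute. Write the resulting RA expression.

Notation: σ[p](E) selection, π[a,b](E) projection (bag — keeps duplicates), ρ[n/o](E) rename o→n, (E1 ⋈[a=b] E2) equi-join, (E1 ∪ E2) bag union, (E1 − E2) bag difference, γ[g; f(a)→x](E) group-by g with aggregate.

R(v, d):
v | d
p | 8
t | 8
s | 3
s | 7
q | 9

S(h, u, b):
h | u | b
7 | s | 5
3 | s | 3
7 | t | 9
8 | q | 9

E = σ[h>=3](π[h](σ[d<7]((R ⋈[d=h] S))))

σ filters on d, owned by the left side.
E' = σ[h>=3](π[h]((σ[d<7](R) ⋈[d=h] S)))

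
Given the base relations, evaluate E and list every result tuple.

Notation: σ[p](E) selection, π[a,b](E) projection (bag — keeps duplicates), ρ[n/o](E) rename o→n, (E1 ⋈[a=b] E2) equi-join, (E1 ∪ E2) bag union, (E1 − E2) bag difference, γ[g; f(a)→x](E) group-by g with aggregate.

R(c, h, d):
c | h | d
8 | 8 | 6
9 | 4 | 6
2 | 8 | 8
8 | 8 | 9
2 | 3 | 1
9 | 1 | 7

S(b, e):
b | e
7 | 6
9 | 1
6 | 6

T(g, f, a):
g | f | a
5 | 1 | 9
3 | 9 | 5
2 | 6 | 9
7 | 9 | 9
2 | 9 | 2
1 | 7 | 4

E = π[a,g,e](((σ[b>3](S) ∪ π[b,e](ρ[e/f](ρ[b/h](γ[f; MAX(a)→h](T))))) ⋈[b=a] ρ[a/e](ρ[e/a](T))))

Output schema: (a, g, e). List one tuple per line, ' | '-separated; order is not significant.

Per-node cardinality:
  S → 3
  σ[b>3](S) → 3
  T → 6
  γ[f; MAX(a)→h](T) → 4
  ρ[b/h](γ[f; MAX(a)→h](T)) → 4
  ρ[e/f](ρ[b/h](γ[f; MAX(a)→h](T))) → 4
  π[b,e](ρ[e/f](ρ[b/h](γ[f; MAX(a)→h](T)))) → 4
  (σ[b>3](S) ∪ π[b,e](ρ[e/f](ρ[b/h](γ[f; MAX(a)→h](T))))) → 7
  T → 6
  ρ[e/a](T) → 6
  ρ[a/e](ρ[e/a](T)) → 6
  ((σ[b>3](S) ∪ π[b,e](ρ[e/f](ρ[b/h](γ[f; MAX(a)→h](T))))) ⋈[b=a] ρ[a/e](ρ[e/a](T))) → 13
  π[a,g,e](((σ[b>3](S) ∪ π[b,e](ρ[e/f](ρ[b/h](γ[f; MAX(a)→h](T))))) ⋈[b=a] ρ[a/e](ρ[e/a](T)))) → 13

== RESULT ==
a | g | e
4 | 1 | 7
9 | 2 | 1
9 | 2 | 1
9 | 2 | 6
9 | 2 | 9
9 | 5 | 1
9 | 5 | 1
9 | 5 | 6
9 | 5 | 9
9 | 7 | 1
9 | 7 | 1
9 | 7 | 6
9 | 7 | 9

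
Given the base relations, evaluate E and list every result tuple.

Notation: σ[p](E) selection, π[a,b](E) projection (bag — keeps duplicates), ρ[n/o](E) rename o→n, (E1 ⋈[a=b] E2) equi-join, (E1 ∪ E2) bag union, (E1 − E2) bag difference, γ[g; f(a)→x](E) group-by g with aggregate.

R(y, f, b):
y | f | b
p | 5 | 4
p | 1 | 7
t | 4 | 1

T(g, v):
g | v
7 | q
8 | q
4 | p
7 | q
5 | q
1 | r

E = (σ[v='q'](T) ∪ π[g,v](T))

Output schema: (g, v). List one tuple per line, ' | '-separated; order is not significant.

Per-node cardinality:
  T → 6
  σ[v='q'](T) → 4
  T → 6
  π[g,v](T) → 6
  (σ[v='q'](T) ∪ π[g,v](T)) → 10

== RESULT ==
g | v
1 | r
4 | p
5 | q
5 | q
7 | q
7 | q
7 | q
7 | q
8 | q
8 | q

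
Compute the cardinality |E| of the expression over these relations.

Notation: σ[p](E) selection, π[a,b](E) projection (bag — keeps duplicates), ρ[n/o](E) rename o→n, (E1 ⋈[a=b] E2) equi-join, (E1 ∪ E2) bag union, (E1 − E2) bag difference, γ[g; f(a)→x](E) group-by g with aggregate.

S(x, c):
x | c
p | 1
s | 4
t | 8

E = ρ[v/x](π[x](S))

Per-node cardinality:
  S → 3
  π[x](S) → 3
  ρ[v/x](π[x](S)) → 3

|E| = 3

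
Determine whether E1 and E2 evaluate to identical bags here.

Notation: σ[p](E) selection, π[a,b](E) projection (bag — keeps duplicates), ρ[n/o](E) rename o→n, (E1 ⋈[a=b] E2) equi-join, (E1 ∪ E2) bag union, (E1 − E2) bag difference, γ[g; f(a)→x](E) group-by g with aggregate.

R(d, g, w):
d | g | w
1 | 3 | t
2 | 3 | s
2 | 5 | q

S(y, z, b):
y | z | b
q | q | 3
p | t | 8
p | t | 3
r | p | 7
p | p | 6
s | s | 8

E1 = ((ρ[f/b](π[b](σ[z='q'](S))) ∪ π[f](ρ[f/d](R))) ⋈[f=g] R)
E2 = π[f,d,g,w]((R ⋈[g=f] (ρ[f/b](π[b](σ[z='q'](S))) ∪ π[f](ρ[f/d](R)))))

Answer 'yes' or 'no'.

E1 row counts bottom-up:
  S → 6
  σ[z='q'](S) → 1
  π[b](σ[z='q'](S)) → 1
  ρ[f/b](π[b](σ[z='q'](S))) → 1
  R → 3
  ρ[f/d](R) → 3
  π[f](ρ[f/d](R)) → 3
  (ρ[f/b](π[b](σ[z='q'](S))) ∪ π[f](ρ[f/d](R))) → 4
  R → 3
  ((ρ[f/b](π[b](σ[z='q'](S))) ∪ π[f](ρ[f/d](R))) ⋈[f=g] R) → 2
E2 row counts bottom-up:
  R → 3
  S → 6
  σ[z='q'](S) → 1
  π[b](σ[z='q'](S)) → 1
  ρ[f/b](π[b](σ[z='q'](S))) → 1
  R → 3
  ρ[f/d](R) → 3
  π[f](ρ[f/d](R)) → 3
  (ρ[f/b](π[b](σ[z='q'](S))) ∪ π[f](ρ[f/d](R))) → 4
  (R ⋈[g=f] (ρ[f/b](π[b](σ[z='q'](S))) ∪ π[f](ρ[f/d](R)))) → 2
  π[f,d,g,w]((R ⋈[g=f] (ρ[f/b](π[b](σ[z='q'](S))) ∪ π[f](ρ[f/d](R))))) → 2

E1 and E2 produce the same multiset:
f | d | g | w
3 | 1 | 3 | t
3 | 2 | 3 | s

yes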